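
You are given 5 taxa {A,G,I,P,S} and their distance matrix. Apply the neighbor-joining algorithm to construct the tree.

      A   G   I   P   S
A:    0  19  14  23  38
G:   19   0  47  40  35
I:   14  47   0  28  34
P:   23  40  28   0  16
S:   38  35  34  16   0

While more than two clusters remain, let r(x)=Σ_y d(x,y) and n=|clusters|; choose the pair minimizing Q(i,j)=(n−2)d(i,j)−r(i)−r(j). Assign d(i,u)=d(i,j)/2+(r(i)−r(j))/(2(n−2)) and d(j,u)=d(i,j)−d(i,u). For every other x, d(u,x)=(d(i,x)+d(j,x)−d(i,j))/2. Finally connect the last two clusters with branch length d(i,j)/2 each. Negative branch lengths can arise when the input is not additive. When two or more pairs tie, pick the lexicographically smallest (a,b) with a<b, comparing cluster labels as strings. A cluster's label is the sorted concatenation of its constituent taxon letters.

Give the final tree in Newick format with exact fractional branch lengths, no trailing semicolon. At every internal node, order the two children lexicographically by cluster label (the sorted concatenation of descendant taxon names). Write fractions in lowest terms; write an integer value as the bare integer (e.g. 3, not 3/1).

iteration 1: select P,S (d=16, Q=-182); attach at lengths (16/3, 32/3); label the merged cluster PS
  updated: d(A,PS)=45/2, d(G,PS)=59/2, d(I,PS)=23
iteration 2: select A,G (d=19, Q=-113); attach at lengths (-1/2, 39/2); label the merged cluster AG
  updated: d(AG,I)=21, d(AG,PS)=33/2
iteration 3: select AG,I (d=21, Q=-121/2); attach at lengths (29/4, 55/4); label the merged cluster AGI
  updated: d(AGI,PS)=37/4
iteration 4: select AGI,PS (d=37/4); attach at lengths (37/8, 37/8); label the merged cluster AGIPS
final tree: (((A:-1/2,G:39/2):29/4,I:55/4):37/8,(P:16/3,S:32/3):37/8)
total length: 261/4

(((A:-1/2,G:39/2):29/4,I:55/4):37/8,(P:16/3,S:32/3):37/8)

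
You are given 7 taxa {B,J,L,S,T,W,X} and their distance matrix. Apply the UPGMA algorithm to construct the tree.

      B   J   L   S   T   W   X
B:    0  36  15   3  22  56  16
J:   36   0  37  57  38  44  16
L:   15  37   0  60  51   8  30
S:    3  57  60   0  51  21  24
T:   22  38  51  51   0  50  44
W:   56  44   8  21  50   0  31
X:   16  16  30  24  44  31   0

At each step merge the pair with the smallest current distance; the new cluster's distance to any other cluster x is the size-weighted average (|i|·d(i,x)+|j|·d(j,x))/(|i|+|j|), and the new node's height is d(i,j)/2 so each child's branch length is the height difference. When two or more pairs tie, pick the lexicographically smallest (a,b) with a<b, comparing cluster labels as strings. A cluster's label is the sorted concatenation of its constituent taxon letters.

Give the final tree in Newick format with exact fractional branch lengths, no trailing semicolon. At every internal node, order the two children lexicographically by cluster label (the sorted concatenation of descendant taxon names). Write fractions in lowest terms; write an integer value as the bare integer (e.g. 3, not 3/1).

1. join B+S (d=3) ⇒ BS; edges |B|=3/2, |S|=3/2
  updated: d(BS,J)=93/2, d(BS,L)=75/2, d(BS,T)=73/2, d(BS,W)=77/2, d(BS,X)=20
2. join L+W (d=8) ⇒ LW; edges |L|=4, |W|=4
  updated: d(BS,LW)=38, d(J,LW)=81/2, d(LW,T)=101/2, d(LW,X)=61/2
3. join J+X (d=16) ⇒ JX; edges |J|=8, |X|=8
  updated: d(BS,JX)=133/4, d(JX,LW)=71/2, d(JX,T)=41
4. join BS+JX (d=133/4) ⇒ BJSX; edges |BS|=121/8, |JX|=69/8
  updated: d(BJSX,LW)=147/4, d(BJSX,T)=155/4
5. join BJSX+LW (d=147/4) ⇒ BJLSWX; edges |BJSX|=7/4, |LW|=115/8
  updated: d(BJLSWX,T)=128/3
6. join BJLSWX+T (d=128/3) ⇒ BJLSTWX; edges |BJLSWX|=71/24, |T|=64/3
final tree: ((((B:3/2,S:3/2):121/8,(J:8,X:8):69/8):7/4,(L:4,W:4):115/8):71/24,T:64/3)
total length: 547/6

((((B:3/2,S:3/2):121/8,(J:8,X:8):69/8):7/4,(L:4,W:4):115/8):71/24,T:64/3)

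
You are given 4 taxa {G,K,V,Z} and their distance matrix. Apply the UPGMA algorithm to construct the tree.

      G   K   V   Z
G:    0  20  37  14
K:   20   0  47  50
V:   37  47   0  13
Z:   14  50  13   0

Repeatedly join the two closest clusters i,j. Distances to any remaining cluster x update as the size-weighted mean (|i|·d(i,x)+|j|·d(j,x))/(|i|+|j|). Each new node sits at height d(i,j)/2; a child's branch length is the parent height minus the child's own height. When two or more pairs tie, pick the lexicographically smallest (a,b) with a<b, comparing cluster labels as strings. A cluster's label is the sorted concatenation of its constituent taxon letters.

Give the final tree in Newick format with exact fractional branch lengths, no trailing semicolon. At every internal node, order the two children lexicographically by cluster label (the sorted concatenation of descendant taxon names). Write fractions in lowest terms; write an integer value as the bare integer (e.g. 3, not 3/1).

((G:10,K:10):17/2,(V:13/2,Z:13/2):12)

1. join V+Z (d=13) ⇒ VZ; edges |V|=13/2, |Z|=13/2
  updated: d(G,VZ)=51/2, d(K,VZ)=97/2
2. join G+K (d=20) ⇒ GK; edges |G|=10, |K|=10
  updated: d(GK,VZ)=37
3. join GK+VZ (d=37) ⇒ GKVZ; edges |GK|=17/2, |VZ|=12
final tree: ((G:10,K:10):17/2,(V:13/2,Z:13/2):12)
total length: 107/2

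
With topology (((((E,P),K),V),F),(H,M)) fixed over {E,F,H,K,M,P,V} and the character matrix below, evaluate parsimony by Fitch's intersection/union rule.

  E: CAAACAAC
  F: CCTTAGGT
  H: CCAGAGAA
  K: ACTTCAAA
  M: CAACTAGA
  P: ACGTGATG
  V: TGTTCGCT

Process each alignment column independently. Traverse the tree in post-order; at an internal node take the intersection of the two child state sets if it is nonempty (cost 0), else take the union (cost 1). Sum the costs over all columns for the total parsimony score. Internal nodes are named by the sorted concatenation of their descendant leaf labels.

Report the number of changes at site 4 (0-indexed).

site 0, node EP: E={C} ∪ P={A} → {A,C} (+1)
site 0, node EKP: EP={A,C} ∩ K={A} → {A} (+0)
site 0, node EKPV: EKP={A} ∪ V={T} → {A,T} (+1)
site 0, node EFKPV: EKPV={A,T} ∪ F={C} → {A,C,T} (+1)
site 0, node HM: H={C} ∩ M={C} → {C} (+0)
site 0, node EFHKMPV: EFKPV={A,C,T} ∩ HM={C} → {C} (+0)
site 1, node EP: E={A} ∪ P={C} → {A,C} (+1)
site 1, node EKP: EP={A,C} ∩ K={C} → {C} (+0)
site 1, node EKPV: EKP={C} ∪ V={G} → {C,G} (+1)
site 1, node EFKPV: EKPV={C,G} ∩ F={C} → {C} (+0)
site 1, node HM: H={C} ∪ M={A} → {A,C} (+1)
site 1, node EFHKMPV: EFKPV={C} ∩ HM={A,C} → {C} (+0)
site 2, node EP: E={A} ∪ P={G} → {A,G} (+1)
site 2, node EKP: EP={A,G} ∪ K={T} → {A,G,T} (+1)
site 2, node EKPV: EKP={A,G,T} ∩ V={T} → {T} (+0)
site 2, node EFKPV: EKPV={T} ∩ F={T} → {T} (+0)
site 2, node HM: H={A} ∩ M={A} → {A} (+0)
site 2, node EFHKMPV: EFKPV={T} ∪ HM={A} → {A,T} (+1)
site 3, node EP: E={A} ∪ P={T} → {A,T} (+1)
site 3, node EKP: EP={A,T} ∩ K={T} → {T} (+0)
site 3, node EKPV: EKP={T} ∩ V={T} → {T} (+0)
site 3, node EFKPV: EKPV={T} ∩ F={T} → {T} (+0)
site 3, node HM: H={G} ∪ M={C} → {C,G} (+1)
site 3, node EFHKMPV: EFKPV={T} ∪ HM={C,G} → {C,G,T} (+1)
site 4, node EP: E={C} ∪ P={G} → {C,G} (+1)
site 4, node EKP: EP={C,G} ∩ K={C} → {C} (+0)
site 4, node EKPV: EKP={C} ∩ V={C} → {C} (+0)
site 4, node EFKPV: EKPV={C} ∪ F={A} → {A,C} (+1)
site 4, node HM: H={A} ∪ M={T} → {A,T} (+1)
site 4, node EFHKMPV: EFKPV={A,C} ∩ HM={A,T} → {A} (+0)
site 5, node EP: E={A} ∩ P={A} → {A} (+0)
site 5, node EKP: EP={A} ∩ K={A} → {A} (+0)
site 5, node EKPV: EKP={A} ∪ V={G} → {A,G} (+1)
site 5, node EFKPV: EKPV={A,G} ∩ F={G} → {G} (+0)
site 5, node HM: H={G} ∪ M={A} → {A,G} (+1)
site 5, node EFHKMPV: EFKPV={G} ∩ HM={A,G} → {G} (+0)
site 6, node EP: E={A} ∪ P={T} → {A,T} (+1)
site 6, node EKP: EP={A,T} ∩ K={A} → {A} (+0)
site 6, node EKPV: EKP={A} ∪ V={C} → {A,C} (+1)
site 6, node EFKPV: EKPV={A,C} ∪ F={G} → {A,C,G} (+1)
site 6, node HM: H={A} ∪ M={G} → {A,G} (+1)
site 6, node EFHKMPV: EFKPV={A,C,G} ∩ HM={A,G} → {A,G} (+0)
site 7, node EP: E={C} ∪ P={G} → {C,G} (+1)
site 7, node EKP: EP={C,G} ∪ K={A} → {A,C,G} (+1)
site 7, node EKPV: EKP={A,C,G} ∪ V={T} → {A,C,G,T} (+1)
site 7, node EFKPV: EKPV={A,C,G,T} ∩ F={T} → {T} (+0)
site 7, node HM: H={A} ∩ M={A} → {A} (+0)
site 7, node EFHKMPV: EFKPV={T} ∪ HM={A} → {A,T} (+1)
per-site changes: [3, 3, 3, 3, 3, 2, 4, 4]; total = 25

3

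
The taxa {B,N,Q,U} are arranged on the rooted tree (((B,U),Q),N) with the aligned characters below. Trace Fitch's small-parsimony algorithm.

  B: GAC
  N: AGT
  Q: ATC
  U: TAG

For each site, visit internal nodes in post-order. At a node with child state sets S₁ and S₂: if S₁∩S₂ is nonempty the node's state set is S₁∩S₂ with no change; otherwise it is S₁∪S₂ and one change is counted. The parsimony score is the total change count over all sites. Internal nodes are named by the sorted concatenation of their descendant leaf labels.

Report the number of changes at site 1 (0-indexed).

2

BU@0: {G} ∪ {T} = {G,T} (union, +1)
BQU@0: {G,T} ∪ {A} = {A,G,T} (union, +1)
BNQU@0: {A,G,T} ∩ {A} = {A} (intersection, +0)
BU@1: {A} ∩ {A} = {A} (intersection, +0)
BQU@1: {A} ∪ {T} = {A,T} (union, +1)
BNQU@1: {A,T} ∪ {G} = {A,G,T} (union, +1)
BU@2: {C} ∪ {G} = {C,G} (union, +1)
BQU@2: {C,G} ∩ {C} = {C} (intersection, +0)
BNQU@2: {C} ∪ {T} = {C,T} (union, +1)
per-site changes: [2, 2, 2]; total = 6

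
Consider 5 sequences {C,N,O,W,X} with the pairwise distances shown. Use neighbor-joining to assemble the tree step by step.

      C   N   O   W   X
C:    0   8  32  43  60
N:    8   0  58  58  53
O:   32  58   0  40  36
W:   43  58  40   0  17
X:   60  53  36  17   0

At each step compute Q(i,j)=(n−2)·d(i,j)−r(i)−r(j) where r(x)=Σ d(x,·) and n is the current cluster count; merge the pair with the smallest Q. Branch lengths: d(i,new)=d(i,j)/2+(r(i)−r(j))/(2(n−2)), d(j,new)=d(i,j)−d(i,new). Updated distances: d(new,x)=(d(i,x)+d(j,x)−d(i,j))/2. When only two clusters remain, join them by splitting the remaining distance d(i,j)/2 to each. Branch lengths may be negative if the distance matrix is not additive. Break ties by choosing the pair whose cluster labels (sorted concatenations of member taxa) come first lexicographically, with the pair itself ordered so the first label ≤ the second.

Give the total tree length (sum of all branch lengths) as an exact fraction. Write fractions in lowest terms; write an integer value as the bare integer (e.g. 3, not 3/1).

323/4

step 1: merge (C,N) at d=8, Q=-296; branch lengths C→-5/3, N→29/3; new cluster CN
  updated: d(CN,O)=41, d(CN,W)=93/2, d(CN,X)=105/2
step 2: merge (CN,O) at d=41, Q=-175; branch lengths CN→105/4, O→59/4; new cluster CNO
  updated: d(CNO,W)=91/4, d(CNO,X)=95/4
step 3: merge (CNO,W) at d=91/4, Q=-127/2; branch lengths CNO→59/4, W→8; new cluster CNOW
  updated: d(CNOW,X)=9
step 4: merge (CNOW,X) at d=9; branch lengths CNOW→9/2, X→9/2; new cluster CNOWX
final tree: ((((C:-5/3,N:29/3):105/4,O:59/4):59/4,W:8):9/2,X:9/2)
total length: 323/4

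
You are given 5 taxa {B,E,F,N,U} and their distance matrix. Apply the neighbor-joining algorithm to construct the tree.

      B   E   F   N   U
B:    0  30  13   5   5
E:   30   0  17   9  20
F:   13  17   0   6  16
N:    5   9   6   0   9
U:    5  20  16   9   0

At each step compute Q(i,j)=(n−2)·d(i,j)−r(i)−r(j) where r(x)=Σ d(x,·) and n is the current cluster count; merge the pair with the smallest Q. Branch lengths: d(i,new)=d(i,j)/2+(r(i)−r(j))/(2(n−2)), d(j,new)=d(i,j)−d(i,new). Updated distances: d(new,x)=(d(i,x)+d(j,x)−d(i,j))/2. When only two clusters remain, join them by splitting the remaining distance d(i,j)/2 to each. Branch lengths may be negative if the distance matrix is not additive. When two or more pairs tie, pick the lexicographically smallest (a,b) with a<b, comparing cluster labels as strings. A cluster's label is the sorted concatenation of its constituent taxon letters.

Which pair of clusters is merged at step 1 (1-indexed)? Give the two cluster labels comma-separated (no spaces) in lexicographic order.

iteration 1: select B,U (d=5, Q=-88); attach at lengths (3, 2); label the merged cluster BU
  updated: d(BU,E)=45/2, d(BU,F)=12, d(BU,N)=9/2
iteration 2: select BU,F (d=12, Q=-50); attach at lengths (7, 5); label the merged cluster BFU
  updated: d(BFU,E)=55/4, d(BFU,N)=-3/4
iteration 3: select BFU,E (d=55/4, Q=-22); attach at lengths (2, 47/4); label the merged cluster BEFU
  updated: d(BEFU,N)=-11/4
iteration 4: select BEFU,N (d=-11/4); attach at lengths (-11/8, -11/8); label the merged cluster BEFNU
final tree: ((((B:3,U:2):7,F:5):2,E:47/4):-11/8,N:-11/8)
total length: 28

B,U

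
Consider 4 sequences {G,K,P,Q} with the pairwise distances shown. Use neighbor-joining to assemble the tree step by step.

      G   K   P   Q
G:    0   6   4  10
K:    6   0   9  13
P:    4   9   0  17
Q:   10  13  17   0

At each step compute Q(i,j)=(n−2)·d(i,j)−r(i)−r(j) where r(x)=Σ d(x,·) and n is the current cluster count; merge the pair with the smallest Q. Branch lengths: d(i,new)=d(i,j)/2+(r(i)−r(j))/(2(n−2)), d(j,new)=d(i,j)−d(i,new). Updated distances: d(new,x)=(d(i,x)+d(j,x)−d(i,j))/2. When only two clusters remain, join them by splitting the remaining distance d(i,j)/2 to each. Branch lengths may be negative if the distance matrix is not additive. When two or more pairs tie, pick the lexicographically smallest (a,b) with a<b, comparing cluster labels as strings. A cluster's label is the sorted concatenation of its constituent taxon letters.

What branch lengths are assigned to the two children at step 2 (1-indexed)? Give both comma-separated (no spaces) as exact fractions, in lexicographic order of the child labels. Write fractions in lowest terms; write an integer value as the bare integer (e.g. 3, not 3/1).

2,7/2

step 1: merge (G,P) at d=4, Q=-42; branch lengths G→-1/2, P→9/2; new cluster GP
  updated: d(GP,K)=11/2, d(GP,Q)=23/2
step 2: merge (GP,K) at d=11/2, Q=-30; branch lengths GP→2, K→7/2; new cluster GKP
  updated: d(GKP,Q)=19/2
step 3: merge (GKP,Q) at d=19/2; branch lengths GKP→19/4, Q→19/4; new cluster GKPQ
final tree: (((G:-1/2,P:9/2):2,K:7/2):19/4,Q:19/4)
total length: 19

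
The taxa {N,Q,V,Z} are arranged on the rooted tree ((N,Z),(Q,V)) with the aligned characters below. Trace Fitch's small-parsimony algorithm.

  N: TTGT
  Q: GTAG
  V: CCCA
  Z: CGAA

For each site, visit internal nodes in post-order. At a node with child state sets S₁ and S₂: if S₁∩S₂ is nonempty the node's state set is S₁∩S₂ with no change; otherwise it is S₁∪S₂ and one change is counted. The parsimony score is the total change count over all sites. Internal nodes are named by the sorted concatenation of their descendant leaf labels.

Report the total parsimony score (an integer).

8

NZ@0: {T} ∪ {C} = {C,T} (union, +1)
QV@0: {G} ∪ {C} = {C,G} (union, +1)
NQVZ@0: {C,T} ∩ {C,G} = {C} (intersection, +0)
NZ@1: {T} ∪ {G} = {G,T} (union, +1)
QV@1: {T} ∪ {C} = {C,T} (union, +1)
NQVZ@1: {G,T} ∩ {C,T} = {T} (intersection, +0)
NZ@2: {G} ∪ {A} = {A,G} (union, +1)
QV@2: {A} ∪ {C} = {A,C} (union, +1)
NQVZ@2: {A,G} ∩ {A,C} = {A} (intersection, +0)
NZ@3: {T} ∪ {A} = {A,T} (union, +1)
QV@3: {G} ∪ {A} = {A,G} (union, +1)
NQVZ@3: {A,T} ∩ {A,G} = {A} (intersection, +0)
per-site changes: [2, 2, 2, 2]; total = 8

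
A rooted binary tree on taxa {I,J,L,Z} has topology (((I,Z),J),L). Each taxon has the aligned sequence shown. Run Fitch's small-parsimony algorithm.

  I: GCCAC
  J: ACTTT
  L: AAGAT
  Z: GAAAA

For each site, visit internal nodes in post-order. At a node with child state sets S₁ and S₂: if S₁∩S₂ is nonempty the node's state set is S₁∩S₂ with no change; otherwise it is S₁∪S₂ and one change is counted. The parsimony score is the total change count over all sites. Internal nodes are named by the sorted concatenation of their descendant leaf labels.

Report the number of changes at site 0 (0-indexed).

site 0, node IZ: I={G} ∩ Z={G} → {G} (+0)
site 0, node IJZ: IZ={G} ∪ J={A} → {A,G} (+1)
site 0, node IJLZ: IJZ={A,G} ∩ L={A} → {A} (+0)
site 1, node IZ: I={C} ∪ Z={A} → {A,C} (+1)
site 1, node IJZ: IZ={A,C} ∩ J={C} → {C} (+0)
site 1, node IJLZ: IJZ={C} ∪ L={A} → {A,C} (+1)
site 2, node IZ: I={C} ∪ Z={A} → {A,C} (+1)
site 2, node IJZ: IZ={A,C} ∪ J={T} → {A,C,T} (+1)
site 2, node IJLZ: IJZ={A,C,T} ∪ L={G} → {A,C,G,T} (+1)
site 3, node IZ: I={A} ∩ Z={A} → {A} (+0)
site 3, node IJZ: IZ={A} ∪ J={T} → {A,T} (+1)
site 3, node IJLZ: IJZ={A,T} ∩ L={A} → {A} (+0)
site 4, node IZ: I={C} ∪ Z={A} → {A,C} (+1)
site 4, node IJZ: IZ={A,C} ∪ J={T} → {A,C,T} (+1)
site 4, node IJLZ: IJZ={A,C,T} ∩ L={T} → {T} (+0)
per-site changes: [1, 2, 3, 1, 2]; total = 9

1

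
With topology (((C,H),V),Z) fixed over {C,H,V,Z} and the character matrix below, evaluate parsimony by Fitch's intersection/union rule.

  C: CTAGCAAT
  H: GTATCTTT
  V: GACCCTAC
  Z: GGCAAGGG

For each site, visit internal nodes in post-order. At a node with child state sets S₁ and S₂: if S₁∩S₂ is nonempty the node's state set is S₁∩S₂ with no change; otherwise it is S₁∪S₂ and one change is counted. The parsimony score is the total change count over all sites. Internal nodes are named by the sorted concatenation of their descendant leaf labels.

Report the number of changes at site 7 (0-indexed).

site 0, node CH: C={C} ∪ H={G} → {C,G} (+1)
site 0, node CHV: CH={C,G} ∩ V={G} → {G} (+0)
site 0, node CHVZ: CHV={G} ∩ Z={G} → {G} (+0)
site 1, node CH: C={T} ∩ H={T} → {T} (+0)
site 1, node CHV: CH={T} ∪ V={A} → {A,T} (+1)
site 1, node CHVZ: CHV={A,T} ∪ Z={G} → {A,G,T} (+1)
site 2, node CH: C={A} ∩ H={A} → {A} (+0)
site 2, node CHV: CH={A} ∪ V={C} → {A,C} (+1)
site 2, node CHVZ: CHV={A,C} ∩ Z={C} → {C} (+0)
site 3, node CH: C={G} ∪ H={T} → {G,T} (+1)
site 3, node CHV: CH={G,T} ∪ V={C} → {C,G,T} (+1)
site 3, node CHVZ: CHV={C,G,T} ∪ Z={A} → {A,C,G,T} (+1)
site 4, node CH: C={C} ∩ H={C} → {C} (+0)
site 4, node CHV: CH={C} ∩ V={C} → {C} (+0)
site 4, node CHVZ: CHV={C} ∪ Z={A} → {A,C} (+1)
site 5, node CH: C={A} ∪ H={T} → {A,T} (+1)
site 5, node CHV: CH={A,T} ∩ V={T} → {T} (+0)
site 5, node CHVZ: CHV={T} ∪ Z={G} → {G,T} (+1)
site 6, node CH: C={A} ∪ H={T} → {A,T} (+1)
site 6, node CHV: CH={A,T} ∩ V={A} → {A} (+0)
site 6, node CHVZ: CHV={A} ∪ Z={G} → {A,G} (+1)
site 7, node CH: C={T} ∩ H={T} → {T} (+0)
site 7, node CHV: CH={T} ∪ V={C} → {C,T} (+1)
site 7, node CHVZ: CHV={C,T} ∪ Z={G} → {C,G,T} (+1)
per-site changes: [1, 2, 1, 3, 1, 2, 2, 2]; total = 14

2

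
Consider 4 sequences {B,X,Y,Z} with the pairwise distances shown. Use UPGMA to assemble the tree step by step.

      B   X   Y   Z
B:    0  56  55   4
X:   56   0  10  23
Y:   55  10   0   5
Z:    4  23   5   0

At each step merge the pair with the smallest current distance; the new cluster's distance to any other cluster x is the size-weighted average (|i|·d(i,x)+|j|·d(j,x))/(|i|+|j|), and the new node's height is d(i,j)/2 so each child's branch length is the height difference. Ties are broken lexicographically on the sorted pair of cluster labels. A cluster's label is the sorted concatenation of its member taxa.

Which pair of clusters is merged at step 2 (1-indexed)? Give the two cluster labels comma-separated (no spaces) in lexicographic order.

X,Y

1. join B+Z (d=4) ⇒ BZ; edges |B|=2, |Z|=2
  updated: d(BZ,X)=79/2, d(BZ,Y)=30
2. join X+Y (d=10) ⇒ XY; edges |X|=5, |Y|=5
  updated: d(BZ,XY)=139/4
3. join BZ+XY (d=139/4) ⇒ BXYZ; edges |BZ|=123/8, |XY|=99/8
final tree: ((B:2,Z:2):123/8,(X:5,Y:5):99/8)
total length: 167/4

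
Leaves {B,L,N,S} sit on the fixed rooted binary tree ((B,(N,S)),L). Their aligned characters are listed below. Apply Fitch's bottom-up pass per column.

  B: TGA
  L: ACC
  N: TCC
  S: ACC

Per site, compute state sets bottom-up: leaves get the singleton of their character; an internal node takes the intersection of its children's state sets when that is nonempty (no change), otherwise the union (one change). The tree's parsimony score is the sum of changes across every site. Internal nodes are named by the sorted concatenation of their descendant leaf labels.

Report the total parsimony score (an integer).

NS@0: {T} ∪ {A} = {A,T} (union, +1)
BNS@0: {T} ∩ {A,T} = {T} (intersection, +0)
BLNS@0: {T} ∪ {A} = {A,T} (union, +1)
NS@1: {C} ∩ {C} = {C} (intersection, +0)
BNS@1: {G} ∪ {C} = {C,G} (union, +1)
BLNS@1: {C,G} ∩ {C} = {C} (intersection, +0)
NS@2: {C} ∩ {C} = {C} (intersection, +0)
BNS@2: {A} ∪ {C} = {A,C} (union, +1)
BLNS@2: {A,C} ∩ {C} = {C} (intersection, +0)
per-site changes: [2, 1, 1]; total = 4

4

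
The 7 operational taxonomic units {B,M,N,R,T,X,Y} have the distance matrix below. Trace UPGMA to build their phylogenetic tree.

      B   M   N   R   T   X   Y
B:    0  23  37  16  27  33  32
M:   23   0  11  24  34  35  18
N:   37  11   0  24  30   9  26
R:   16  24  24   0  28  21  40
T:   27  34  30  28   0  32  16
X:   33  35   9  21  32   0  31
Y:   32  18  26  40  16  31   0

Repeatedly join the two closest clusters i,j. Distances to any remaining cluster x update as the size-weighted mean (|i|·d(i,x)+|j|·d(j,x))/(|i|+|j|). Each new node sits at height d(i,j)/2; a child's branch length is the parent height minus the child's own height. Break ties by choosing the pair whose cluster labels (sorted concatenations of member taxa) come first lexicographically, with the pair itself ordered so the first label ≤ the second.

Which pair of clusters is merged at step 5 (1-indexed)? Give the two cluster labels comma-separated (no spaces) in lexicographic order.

1. join N+X (d=9) ⇒ NX; edges |N|=9/2, |X|=9/2
  updated: d(B,NX)=35, d(M,NX)=23, d(NX,R)=45/2, d(NX,T)=31, d(NX,Y)=57/2
2. join B+R (d=16) ⇒ BR; edges |B|=8, |R|=8
  updated: d(BR,M)=47/2, d(BR,NX)=115/4, d(BR,T)=55/2, d(BR,Y)=36
3. join T+Y (d=16) ⇒ TY; edges |T|=8, |Y|=8
  updated: d(BR,TY)=127/4, d(M,TY)=26, d(NX,TY)=119/4
4. join M+NX (d=23) ⇒ MNX; edges |M|=23/2, |NX|=7
  updated: d(BR,MNX)=27, d(MNX,TY)=57/2
5. join BR+MNX (d=27) ⇒ BMNRX; edges |BR|=11/2, |MNX|=2
  updated: d(BMNRX,TY)=149/5
6. join BMNRX+TY (d=149/5) ⇒ BMNRTXY; edges |BMNRX|=7/5, |TY|=69/10
final tree: (((B:8,R:8):11/2,(M:23/2,(N:9/2,X:9/2):7):2):7/5,(T:8,Y:8):69/10)
total length: 753/10

BR,MNX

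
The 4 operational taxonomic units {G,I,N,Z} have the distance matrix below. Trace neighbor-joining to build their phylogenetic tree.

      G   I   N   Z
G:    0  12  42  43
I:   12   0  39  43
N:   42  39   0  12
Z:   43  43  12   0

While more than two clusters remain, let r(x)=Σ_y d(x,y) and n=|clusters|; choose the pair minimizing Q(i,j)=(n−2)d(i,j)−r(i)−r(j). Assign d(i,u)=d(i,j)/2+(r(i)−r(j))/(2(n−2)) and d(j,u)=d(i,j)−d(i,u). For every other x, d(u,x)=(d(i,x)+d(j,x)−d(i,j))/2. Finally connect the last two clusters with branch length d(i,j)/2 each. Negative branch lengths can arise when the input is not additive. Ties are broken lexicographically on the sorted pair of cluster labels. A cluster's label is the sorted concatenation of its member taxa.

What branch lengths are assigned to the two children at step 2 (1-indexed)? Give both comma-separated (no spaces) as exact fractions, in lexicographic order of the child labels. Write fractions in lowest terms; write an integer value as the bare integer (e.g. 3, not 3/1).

step 1: merge (G,I) at d=12, Q=-167; branch lengths G→27/4, I→21/4; new cluster GI
  updated: d(GI,N)=69/2, d(GI,Z)=37
step 2: merge (GI,N) at d=69/2, Q=-167/2; branch lengths GI→119/4, N→19/4; new cluster GIN
  updated: d(GIN,Z)=29/4
step 3: merge (GIN,Z) at d=29/4; branch lengths GIN→29/8, Z→29/8; new cluster GINZ
final tree: (((G:27/4,I:21/4):119/4,N:19/4):29/8,Z:29/8)
total length: 215/4

119/4,19/4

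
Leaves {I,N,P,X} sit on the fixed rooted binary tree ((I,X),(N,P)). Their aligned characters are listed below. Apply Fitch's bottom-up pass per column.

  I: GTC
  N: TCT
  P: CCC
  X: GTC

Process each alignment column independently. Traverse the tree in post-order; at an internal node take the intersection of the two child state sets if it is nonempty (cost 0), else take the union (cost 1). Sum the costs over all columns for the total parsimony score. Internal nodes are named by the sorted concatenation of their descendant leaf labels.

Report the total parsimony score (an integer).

4

IX@0: {G} ∩ {G} = {G} (intersection, +0)
NP@0: {T} ∪ {C} = {C,T} (union, +1)
INPX@0: {G} ∪ {C,T} = {C,G,T} (union, +1)
IX@1: {T} ∩ {T} = {T} (intersection, +0)
NP@1: {C} ∩ {C} = {C} (intersection, +0)
INPX@1: {T} ∪ {C} = {C,T} (union, +1)
IX@2: {C} ∩ {C} = {C} (intersection, +0)
NP@2: {T} ∪ {C} = {C,T} (union, +1)
INPX@2: {C} ∩ {C,T} = {C} (intersection, +0)
per-site changes: [2, 1, 1]; total = 4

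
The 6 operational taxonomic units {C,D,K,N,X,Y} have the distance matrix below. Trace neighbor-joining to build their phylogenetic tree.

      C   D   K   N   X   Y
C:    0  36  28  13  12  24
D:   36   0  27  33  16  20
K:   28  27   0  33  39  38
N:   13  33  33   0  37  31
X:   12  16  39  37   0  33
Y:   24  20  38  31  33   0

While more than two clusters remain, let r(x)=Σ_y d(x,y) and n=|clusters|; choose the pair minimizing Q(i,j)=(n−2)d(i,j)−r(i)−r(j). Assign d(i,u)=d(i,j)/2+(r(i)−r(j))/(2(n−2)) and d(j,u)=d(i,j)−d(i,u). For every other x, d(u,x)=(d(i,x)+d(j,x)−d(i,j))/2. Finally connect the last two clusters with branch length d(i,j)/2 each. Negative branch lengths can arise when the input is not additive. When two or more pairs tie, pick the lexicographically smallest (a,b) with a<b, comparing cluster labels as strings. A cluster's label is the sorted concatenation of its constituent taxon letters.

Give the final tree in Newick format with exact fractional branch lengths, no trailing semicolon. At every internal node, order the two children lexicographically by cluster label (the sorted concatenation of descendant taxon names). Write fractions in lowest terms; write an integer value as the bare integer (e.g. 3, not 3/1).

((((C:9/4,N:43/4):21/4,K:75/4):7/2,(D:11/2,X:21/2):9/2):7,Y:7)

iteration 1: select C,N (d=13, Q=-208); attach at lengths (9/4, 43/4); label the merged cluster CN
  updated: d(CN,D)=28, d(CN,K)=24, d(CN,X)=18, d(CN,Y)=21
iteration 2: select D,X (d=16, Q=-149); attach at lengths (11/2, 21/2); label the merged cluster DX
  updated: d(CN,DX)=15, d(DX,K)=25, d(DX,Y)=37/2
iteration 3: select CN,K (d=24, Q=-99); attach at lengths (21/4, 75/4); label the merged cluster CKN
  updated: d(CKN,DX)=8, d(CKN,Y)=35/2
iteration 4: select CKN,DX (d=8, Q=-44); attach at lengths (7/2, 9/2); label the merged cluster CDKNX
  updated: d(CDKNX,Y)=14
iteration 5: select CDKNX,Y (d=14); attach at lengths (7, 7); label the merged cluster CDKNXY
final tree: ((((C:9/4,N:43/4):21/4,K:75/4):7/2,(D:11/2,X:21/2):9/2):7,Y:7)
total length: 75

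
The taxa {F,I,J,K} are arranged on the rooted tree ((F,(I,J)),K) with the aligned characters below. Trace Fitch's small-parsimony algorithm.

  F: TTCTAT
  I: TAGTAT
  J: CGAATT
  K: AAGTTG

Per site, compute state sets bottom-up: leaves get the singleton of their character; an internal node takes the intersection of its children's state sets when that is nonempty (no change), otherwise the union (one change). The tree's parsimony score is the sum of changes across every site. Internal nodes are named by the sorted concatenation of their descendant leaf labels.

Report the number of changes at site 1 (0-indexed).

2

[col 0] IJ: children I:{T}, J:{C} ∪→ {C,T}; cost 1
[col 0] FIJ: children F:{T}, IJ:{C,T} ∩→ {T}; cost 0
[col 0] FIJK: children FIJ:{T}, K:{A} ∪→ {A,T}; cost 1
[col 1] IJ: children I:{A}, J:{G} ∪→ {A,G}; cost 1
[col 1] FIJ: children F:{T}, IJ:{A,G} ∪→ {A,G,T}; cost 1
[col 1] FIJK: children FIJ:{A,G,T}, K:{A} ∩→ {A}; cost 0
[col 2] IJ: children I:{G}, J:{A} ∪→ {A,G}; cost 1
[col 2] FIJ: children F:{C}, IJ:{A,G} ∪→ {A,C,G}; cost 1
[col 2] FIJK: children FIJ:{A,C,G}, K:{G} ∩→ {G}; cost 0
[col 3] IJ: children I:{T}, J:{A} ∪→ {A,T}; cost 1
[col 3] FIJ: children F:{T}, IJ:{A,T} ∩→ {T}; cost 0
[col 3] FIJK: children FIJ:{T}, K:{T} ∩→ {T}; cost 0
[col 4] IJ: children I:{A}, J:{T} ∪→ {A,T}; cost 1
[col 4] FIJ: children F:{A}, IJ:{A,T} ∩→ {A}; cost 0
[col 4] FIJK: children FIJ:{A}, K:{T} ∪→ {A,T}; cost 1
[col 5] IJ: children I:{T}, J:{T} ∩→ {T}; cost 0
[col 5] FIJ: children F:{T}, IJ:{T} ∩→ {T}; cost 0
[col 5] FIJK: children FIJ:{T}, K:{G} ∪→ {G,T}; cost 1
per-site changes: [2, 2, 2, 1, 2, 1]; total = 10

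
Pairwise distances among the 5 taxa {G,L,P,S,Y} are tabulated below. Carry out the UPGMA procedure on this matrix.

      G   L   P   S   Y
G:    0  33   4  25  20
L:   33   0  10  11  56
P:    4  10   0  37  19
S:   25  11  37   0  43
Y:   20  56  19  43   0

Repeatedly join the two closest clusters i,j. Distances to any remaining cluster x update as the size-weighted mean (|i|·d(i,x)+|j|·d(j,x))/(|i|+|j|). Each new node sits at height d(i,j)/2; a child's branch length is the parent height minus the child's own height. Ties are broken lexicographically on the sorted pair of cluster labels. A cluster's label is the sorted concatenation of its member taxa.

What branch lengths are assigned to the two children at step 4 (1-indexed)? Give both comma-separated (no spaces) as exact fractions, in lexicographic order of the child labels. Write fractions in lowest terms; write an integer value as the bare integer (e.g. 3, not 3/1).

29/4,23/2

iteration 1: select G,P (d=4); attach at lengths (2, 2); label the merged cluster GP
  updated: d(GP,L)=43/2, d(GP,S)=31, d(GP,Y)=39/2
iteration 2: select L,S (d=11); attach at lengths (11/2, 11/2); label the merged cluster LS
  updated: d(GP,LS)=105/4, d(LS,Y)=99/2
iteration 3: select GP,Y (d=39/2); attach at lengths (31/4, 39/4); label the merged cluster GPY
  updated: d(GPY,LS)=34
iteration 4: select GPY,LS (d=34); attach at lengths (29/4, 23/2); label the merged cluster GLPSY
final tree: (((G:2,P:2):31/4,Y:39/4):29/4,(L:11/2,S:11/2):23/2)
total length: 205/4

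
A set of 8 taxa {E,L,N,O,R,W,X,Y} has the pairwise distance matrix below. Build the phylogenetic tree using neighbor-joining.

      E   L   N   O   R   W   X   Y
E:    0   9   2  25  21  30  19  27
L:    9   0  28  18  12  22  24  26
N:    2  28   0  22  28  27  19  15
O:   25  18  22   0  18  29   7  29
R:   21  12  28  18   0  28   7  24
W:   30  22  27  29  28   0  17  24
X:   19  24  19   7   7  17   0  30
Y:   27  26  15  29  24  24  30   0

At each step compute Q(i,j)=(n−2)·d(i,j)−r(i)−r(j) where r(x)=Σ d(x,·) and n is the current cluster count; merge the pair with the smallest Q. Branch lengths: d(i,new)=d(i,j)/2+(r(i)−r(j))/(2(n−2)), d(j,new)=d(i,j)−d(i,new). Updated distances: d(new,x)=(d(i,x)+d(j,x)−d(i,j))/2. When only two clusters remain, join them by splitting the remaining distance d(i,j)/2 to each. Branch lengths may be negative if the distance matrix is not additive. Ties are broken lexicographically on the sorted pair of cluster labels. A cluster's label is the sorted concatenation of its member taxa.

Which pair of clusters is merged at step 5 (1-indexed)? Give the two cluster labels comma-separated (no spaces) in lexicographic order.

EN,WY

1. join E+N (d=2, Q=-262) ⇒ EN; edges |E|=1/3, |N|=5/3
  updated: d(EN,L)=35/2, d(EN,O)=45/2, d(EN,R)=47/2, d(EN,W)=55/2, d(EN,X)=18, d(EN,Y)=20
2. join O+X (d=7, Q=-383/2) ⇒ OX; edges |O|=111/20, |X|=29/20
  updated: d(EN,OX)=67/4, d(L,OX)=35/2, d(OX,R)=9, d(OX,W)=39/2, d(OX,Y)=26
3. join OX+R (d=9, Q=-597/4) ⇒ ORX; edges |OX|=113/32, |R|=175/32
  updated: d(EN,ORX)=125/8, d(L,ORX)=41/4, d(ORX,W)=77/4, d(ORX,Y)=41/2
4. join W+Y (d=24, Q=-445/4) ⇒ WY; edges |W|=99/8, |Y|=93/8
  updated: d(EN,WY)=47/4, d(L,WY)=12, d(ORX,WY)=63/8
5. join EN+WY (d=47/4, Q=-53) ⇒ ENWY; edges |EN|=147/16, |WY|=41/16
  updated: d(ENWY,L)=71/8, d(ENWY,ORX)=47/8
6. join ENWY+L (d=71/8, Q=-25) ⇒ ELNWY; edges |ENWY|=9/4, |L|=53/8
  updated: d(ELNWY,ORX)=29/8
7. join ELNWY+ORX (d=29/8) ⇒ ELNORWXY; edges |ELNWY|=29/16, |ORX|=29/16
final tree: ((((E:1/3,N:5/3):147/16,(W:99/8,Y:93/8):41/16):9/4,L:53/8):29/16,((O:111/20,X:29/20):113/32,R:175/32):29/16)
total length: 265/4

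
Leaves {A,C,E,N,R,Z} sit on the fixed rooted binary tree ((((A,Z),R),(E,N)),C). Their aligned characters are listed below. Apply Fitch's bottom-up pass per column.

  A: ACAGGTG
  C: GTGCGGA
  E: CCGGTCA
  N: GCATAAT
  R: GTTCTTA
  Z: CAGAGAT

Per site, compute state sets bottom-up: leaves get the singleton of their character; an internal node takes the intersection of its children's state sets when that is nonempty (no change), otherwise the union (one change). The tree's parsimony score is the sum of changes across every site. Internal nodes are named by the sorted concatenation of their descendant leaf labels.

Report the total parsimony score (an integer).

23

site 0, node AZ: A={A} ∪ Z={C} → {A,C} (+1)
site 0, node ARZ: AZ={A,C} ∪ R={G} → {A,C,G} (+1)
site 0, node EN: E={C} ∪ N={G} → {C,G} (+1)
site 0, node AENRZ: ARZ={A,C,G} ∩ EN={C,G} → {C,G} (+0)
site 0, node ACENRZ: AENRZ={C,G} ∩ C={G} → {G} (+0)
site 1, node AZ: A={C} ∪ Z={A} → {A,C} (+1)
site 1, node ARZ: AZ={A,C} ∪ R={T} → {A,C,T} (+1)
site 1, node EN: E={C} ∩ N={C} → {C} (+0)
site 1, node AENRZ: ARZ={A,C,T} ∩ EN={C} → {C} (+0)
site 1, node ACENRZ: AENRZ={C} ∪ C={T} → {C,T} (+1)
site 2, node AZ: A={A} ∪ Z={G} → {A,G} (+1)
site 2, node ARZ: AZ={A,G} ∪ R={T} → {A,G,T} (+1)
site 2, node EN: E={G} ∪ N={A} → {A,G} (+1)
site 2, node AENRZ: ARZ={A,G,T} ∩ EN={A,G} → {A,G} (+0)
site 2, node ACENRZ: AENRZ={A,G} ∩ C={G} → {G} (+0)
site 3, node AZ: A={G} ∪ Z={A} → {A,G} (+1)
site 3, node ARZ: AZ={A,G} ∪ R={C} → {A,C,G} (+1)
site 3, node EN: E={G} ∪ N={T} → {G,T} (+1)
site 3, node AENRZ: ARZ={A,C,G} ∩ EN={G,T} → {G} (+0)
site 3, node ACENRZ: AENRZ={G} ∪ C={C} → {C,G} (+1)
site 4, node AZ: A={G} ∩ Z={G} → {G} (+0)
site 4, node ARZ: AZ={G} ∪ R={T} → {G,T} (+1)
site 4, node EN: E={T} ∪ N={A} → {A,T} (+1)
site 4, node AENRZ: ARZ={G,T} ∩ EN={A,T} → {T} (+0)
site 4, node ACENRZ: AENRZ={T} ∪ C={G} → {G,T} (+1)
site 5, node AZ: A={T} ∪ Z={A} → {A,T} (+1)
site 5, node ARZ: AZ={A,T} ∩ R={T} → {T} (+0)
site 5, node EN: E={C} ∪ N={A} → {A,C} (+1)
site 5, node AENRZ: ARZ={T} ∪ EN={A,C} → {A,C,T} (+1)
site 5, node ACENRZ: AENRZ={A,C,T} ∪ C={G} → {A,C,G,T} (+1)
site 6, node AZ: A={G} ∪ Z={T} → {G,T} (+1)
site 6, node ARZ: AZ={G,T} ∪ R={A} → {A,G,T} (+1)
site 6, node EN: E={A} ∪ N={T} → {A,T} (+1)
site 6, node AENRZ: ARZ={A,G,T} ∩ EN={A,T} → {A,T} (+0)
site 6, node ACENRZ: AENRZ={A,T} ∩ C={A} → {A} (+0)
per-site changes: [3, 3, 3, 4, 3, 4, 3]; total = 23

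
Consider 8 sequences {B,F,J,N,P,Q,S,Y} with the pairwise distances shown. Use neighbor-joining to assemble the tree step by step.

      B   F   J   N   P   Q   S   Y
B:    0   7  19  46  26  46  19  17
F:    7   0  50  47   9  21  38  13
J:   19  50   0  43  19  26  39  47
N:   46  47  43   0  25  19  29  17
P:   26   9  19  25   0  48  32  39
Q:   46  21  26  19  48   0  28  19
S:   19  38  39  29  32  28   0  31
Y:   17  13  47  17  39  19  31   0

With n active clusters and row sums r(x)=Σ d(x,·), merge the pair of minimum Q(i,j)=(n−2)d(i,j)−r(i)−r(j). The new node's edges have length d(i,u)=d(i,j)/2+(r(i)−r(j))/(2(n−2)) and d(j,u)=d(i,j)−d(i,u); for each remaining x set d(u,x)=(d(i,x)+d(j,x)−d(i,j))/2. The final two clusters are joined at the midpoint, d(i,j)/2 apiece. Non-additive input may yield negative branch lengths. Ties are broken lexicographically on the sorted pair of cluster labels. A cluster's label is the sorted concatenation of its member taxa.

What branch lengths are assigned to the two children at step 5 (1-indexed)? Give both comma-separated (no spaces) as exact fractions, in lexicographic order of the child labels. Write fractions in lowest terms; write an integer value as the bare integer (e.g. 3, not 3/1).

207/32,293/32

iteration 1: select F,P (d=9, Q=-329); attach at lengths (41/12, 67/12); label the merged cluster FP
  updated: d(B,FP)=12, d(FP,J)=30, d(FP,N)=63/2, d(FP,Q)=30, d(FP,S)=61/2, d(FP,Y)=43/2
iteration 2: select B,J (d=19, Q=-268); attach at lengths (5, 14); label the merged cluster BJ
  updated: d(BJ,FP)=23/2, d(BJ,N)=35, d(BJ,Q)=53/2, d(BJ,S)=39/2, d(BJ,Y)=45/2
iteration 3: select BJ,FP (d=23/2, Q=-194); attach at lengths (9/2, 7); label the merged cluster BFJP
  updated: d(BFJP,N)=55/2, d(BFJP,Q)=45/2, d(BFJP,S)=77/4, d(BFJP,Y)=65/4
iteration 4: select BFJP,S (d=77/4, Q=-135); attach at lengths (6, 53/4); label the merged cluster BFJPS
  updated: d(BFJPS,N)=149/8, d(BFJPS,Q)=125/8, d(BFJPS,Y)=14
iteration 5: select BFJPS,Q (d=125/8, Q=-565/8); attach at lengths (207/32, 293/32); label the merged cluster BFJPQS
  updated: d(BFJPQS,N)=11, d(BFJPQS,Y)=139/16
iteration 6: select BFJPQS,N (d=11, Q=-587/16); attach at lengths (43/32, 309/32); label the merged cluster BFJNPQS
  updated: d(BFJNPQS,Y)=235/32
iteration 7: select BFJNPQS,Y (d=235/32); attach at lengths (235/64, 235/64); label the merged cluster BFJNPQSY
final tree: ((((((B:5,J:14):9/2,(F:41/12,P:67/12):7):6,S:53/4):207/32,Q:293/32):43/32,N:309/32):235/64,Y:235/64)
total length: 2967/32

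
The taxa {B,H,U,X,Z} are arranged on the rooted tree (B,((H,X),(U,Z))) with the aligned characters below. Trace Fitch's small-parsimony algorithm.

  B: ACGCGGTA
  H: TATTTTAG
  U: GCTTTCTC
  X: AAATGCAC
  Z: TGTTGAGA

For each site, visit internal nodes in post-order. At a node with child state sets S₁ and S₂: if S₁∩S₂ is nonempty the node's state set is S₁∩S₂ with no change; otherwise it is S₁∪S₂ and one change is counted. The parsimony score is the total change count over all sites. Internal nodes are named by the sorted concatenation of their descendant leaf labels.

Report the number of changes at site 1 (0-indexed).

2

site 0, node HX: H={T} ∪ X={A} → {A,T} (+1)
site 0, node UZ: U={G} ∪ Z={T} → {G,T} (+1)
site 0, node HUXZ: HX={A,T} ∩ UZ={G,T} → {T} (+0)
site 0, node BHUXZ: B={A} ∪ HUXZ={T} → {A,T} (+1)
site 1, node HX: H={A} ∩ X={A} → {A} (+0)
site 1, node UZ: U={C} ∪ Z={G} → {C,G} (+1)
site 1, node HUXZ: HX={A} ∪ UZ={C,G} → {A,C,G} (+1)
site 1, node BHUXZ: B={C} ∩ HUXZ={A,C,G} → {C} (+0)
site 2, node HX: H={T} ∪ X={A} → {A,T} (+1)
site 2, node UZ: U={T} ∩ Z={T} → {T} (+0)
site 2, node HUXZ: HX={A,T} ∩ UZ={T} → {T} (+0)
site 2, node BHUXZ: B={G} ∪ HUXZ={T} → {G,T} (+1)
site 3, node HX: H={T} ∩ X={T} → {T} (+0)
site 3, node UZ: U={T} ∩ Z={T} → {T} (+0)
site 3, node HUXZ: HX={T} ∩ UZ={T} → {T} (+0)
site 3, node BHUXZ: B={C} ∪ HUXZ={T} → {C,T} (+1)
site 4, node HX: H={T} ∪ X={G} → {G,T} (+1)
site 4, node UZ: U={T} ∪ Z={G} → {G,T} (+1)
site 4, node HUXZ: HX={G,T} ∩ UZ={G,T} → {G,T} (+0)
site 4, node BHUXZ: B={G} ∩ HUXZ={G,T} → {G} (+0)
site 5, node HX: H={T} ∪ X={C} → {C,T} (+1)
site 5, node UZ: U={C} ∪ Z={A} → {A,C} (+1)
site 5, node HUXZ: HX={C,T} ∩ UZ={A,C} → {C} (+0)
site 5, node BHUXZ: B={G} ∪ HUXZ={C} → {C,G} (+1)
site 6, node HX: H={A} ∩ X={A} → {A} (+0)
site 6, node UZ: U={T} ∪ Z={G} → {G,T} (+1)
site 6, node HUXZ: HX={A} ∪ UZ={G,T} → {A,G,T} (+1)
site 6, node BHUXZ: B={T} ∩ HUXZ={A,G,T} → {T} (+0)
site 7, node HX: H={G} ∪ X={C} → {C,G} (+1)
site 7, node UZ: U={C} ∪ Z={A} → {A,C} (+1)
site 7, node HUXZ: HX={C,G} ∩ UZ={A,C} → {C} (+0)
site 7, node BHUXZ: B={A} ∪ HUXZ={C} → {A,C} (+1)
per-site changes: [3, 2, 2, 1, 2, 3, 2, 3]; total = 18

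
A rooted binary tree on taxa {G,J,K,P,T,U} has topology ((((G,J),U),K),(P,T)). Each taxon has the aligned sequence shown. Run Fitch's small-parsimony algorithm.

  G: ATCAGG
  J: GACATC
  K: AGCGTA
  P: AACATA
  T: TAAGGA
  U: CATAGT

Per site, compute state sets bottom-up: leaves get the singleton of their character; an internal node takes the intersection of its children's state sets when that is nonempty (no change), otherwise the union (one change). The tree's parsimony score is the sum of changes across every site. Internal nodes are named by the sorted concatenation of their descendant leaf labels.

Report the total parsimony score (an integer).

15

[col 0] GJ: children G:{A}, J:{G} ∪→ {A,G}; cost 1
[col 0] GJU: children GJ:{A,G}, U:{C} ∪→ {A,C,G}; cost 1
[col 0] GJKU: children GJU:{A,C,G}, K:{A} ∩→ {A}; cost 0
[col 0] PT: children P:{A}, T:{T} ∪→ {A,T}; cost 1
[col 0] GJKPTU: children GJKU:{A}, PT:{A,T} ∩→ {A}; cost 0
[col 1] GJ: children G:{T}, J:{A} ∪→ {A,T}; cost 1
[col 1] GJU: children GJ:{A,T}, U:{A} ∩→ {A}; cost 0
[col 1] GJKU: children GJU:{A}, K:{G} ∪→ {A,G}; cost 1
[col 1] PT: children P:{A}, T:{A} ∩→ {A}; cost 0
[col 1] GJKPTU: children GJKU:{A,G}, PT:{A} ∩→ {A}; cost 0
[col 2] GJ: children G:{C}, J:{C} ∩→ {C}; cost 0
[col 2] GJU: children GJ:{C}, U:{T} ∪→ {C,T}; cost 1
[col 2] GJKU: children GJU:{C,T}, K:{C} ∩→ {C}; cost 0
[col 2] PT: children P:{C}, T:{A} ∪→ {A,C}; cost 1
[col 2] GJKPTU: children GJKU:{C}, PT:{A,C} ∩→ {C}; cost 0
[col 3] GJ: children G:{A}, J:{A} ∩→ {A}; cost 0
[col 3] GJU: children GJ:{A}, U:{A} ∩→ {A}; cost 0
[col 3] GJKU: children GJU:{A}, K:{G} ∪→ {A,G}; cost 1
[col 3] PT: children P:{A}, T:{G} ∪→ {A,G}; cost 1
[col 3] GJKPTU: children GJKU:{A,G}, PT:{A,G} ∩→ {A,G}; cost 0
[col 4] GJ: children G:{G}, J:{T} ∪→ {G,T}; cost 1
[col 4] GJU: children GJ:{G,T}, U:{G} ∩→ {G}; cost 0
[col 4] GJKU: children GJU:{G}, K:{T} ∪→ {G,T}; cost 1
[col 4] PT: children P:{T}, T:{G} ∪→ {G,T}; cost 1
[col 4] GJKPTU: children GJKU:{G,T}, PT:{G,T} ∩→ {G,T}; cost 0
[col 5] GJ: children G:{G}, J:{C} ∪→ {C,G}; cost 1
[col 5] GJU: children GJ:{C,G}, U:{T} ∪→ {C,G,T}; cost 1
[col 5] GJKU: children GJU:{C,G,T}, K:{A} ∪→ {A,C,G,T}; cost 1
[col 5] PT: children P:{A}, T:{A} ∩→ {A}; cost 0
[col 5] GJKPTU: children GJKU:{A,C,G,T}, PT:{A} ∩→ {A}; cost 0
per-site changes: [3, 2, 2, 2, 3, 3]; total = 15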